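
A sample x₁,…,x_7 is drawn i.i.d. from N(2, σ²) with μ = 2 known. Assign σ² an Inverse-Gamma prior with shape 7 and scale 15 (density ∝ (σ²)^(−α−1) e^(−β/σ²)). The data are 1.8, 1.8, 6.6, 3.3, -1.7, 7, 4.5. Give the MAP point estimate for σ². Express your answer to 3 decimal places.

Sum of squared deviations about the known mean: SS = (1.8−2)² + (1.8−2)² + (6.6−2)² + (3.3−2)² + (-1.7−2)² + (7−2)² + (4.5−2)² = 67.87.
The Normal likelihood contributes (σ²)^(−n/2) exp(−SS/(2σ²)), so the posterior is Inverse-Gamma(α + n/2, β + SS/2) = Inverse-Gamma(10.5, 48.935).
The mode of Inverse-Gamma(a, b) is b/(a+1) = 48.935/11.5 ≈ 4.255.

σ̂²_MAP = 4.255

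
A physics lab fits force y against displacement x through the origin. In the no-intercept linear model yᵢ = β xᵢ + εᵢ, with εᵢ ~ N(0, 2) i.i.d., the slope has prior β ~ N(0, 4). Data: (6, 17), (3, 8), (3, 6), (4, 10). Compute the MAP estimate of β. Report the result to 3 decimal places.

log p(β | y) = −Σ(yᵢ − βxᵢ)²/(2·2) − β²/(2·4) + const.
Setting the derivative to zero: Σxᵢ(yᵢ − βxᵢ)/2 − β/4 = 0, so β = Σxᵢyᵢ / (Σxᵢ² + σ²/τ²).
Σxᵢyᵢ = 6·17 + 3·8 + 3·6 + 4·10 = 184; Σxᵢ² = 70; σ²/τ² = 0.5.
β̂_MAP = 184 / (70 + 0.5) = 184/70.5 ≈ 2.610.

β̂_MAP = 2.610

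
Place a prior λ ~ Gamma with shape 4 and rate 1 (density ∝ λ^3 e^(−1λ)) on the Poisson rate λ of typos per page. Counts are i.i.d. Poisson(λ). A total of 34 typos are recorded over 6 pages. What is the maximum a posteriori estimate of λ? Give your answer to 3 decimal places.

λ̂_MAP = 5.286

Σxᵢ = 34, n = 6.
Posterior ∝ λ^3e^(−1λ) · λ^34e^(−6λ) = λ^37e^(−7λ), i.e. Gamma(shape=38, rate=7).
The mode of a Gamma(a, b) with a ≥ 1 (shape–rate) is (a−1)/b = 37/7 ≈ 5.286.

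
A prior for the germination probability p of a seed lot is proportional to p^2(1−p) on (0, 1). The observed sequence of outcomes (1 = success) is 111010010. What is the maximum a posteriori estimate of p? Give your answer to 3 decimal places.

The prior density ∝ p^2(1−p)^1 is the kernel of Beta(3, 2).
Data: 5 successes in 9 trials (from the sequence). The binomial likelihood contributes p^5(1−p)^4, so the posterior is Beta(3+5, 2+4) = Beta(8, 6).
For Beta(a, b) with a, b > 1 the mode is (a−1)/(a+b−2) = 7/12 ≈ 0.583.

p̂_MAP = 0.583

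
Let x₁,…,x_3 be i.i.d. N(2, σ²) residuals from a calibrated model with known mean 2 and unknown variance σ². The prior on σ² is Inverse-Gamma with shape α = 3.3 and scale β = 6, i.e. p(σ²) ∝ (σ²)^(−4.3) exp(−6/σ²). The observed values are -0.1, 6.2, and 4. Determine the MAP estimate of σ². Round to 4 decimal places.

σ̂²_MAP = 3.2802

Sum of squared deviations about the known mean: SS = (-0.1−2)² + (6.2−2)² + (4−2)² = 26.05.
The Normal likelihood contributes (σ²)^(−n/2) exp(−SS/(2σ²)), so the posterior is Inverse-Gamma(α + n/2, β + SS/2) = Inverse-Gamma(4.8, 19.025).
The mode of Inverse-Gamma(a, b) is b/(a+1) = 19.025/5.8 ≈ 3.2802.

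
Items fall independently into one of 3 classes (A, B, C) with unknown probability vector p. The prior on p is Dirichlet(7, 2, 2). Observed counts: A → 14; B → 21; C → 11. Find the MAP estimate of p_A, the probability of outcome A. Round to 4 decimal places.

MAP estimate of p_A = 0.3704

The posterior is Dirichlet(αᵢ + nᵢ) = Dirichlet(21, 23, 13).
For a Dirichlet(a₁,…,a_K) with all aᵢ > 1, the mode has j-th component (aⱼ − 1)/(Σaᵢ − K).
Here Σaᵢ = 57 and K = 3, so p_A = (21 − 1)/(57 − 3) = 20/54 ≈ 0.3704.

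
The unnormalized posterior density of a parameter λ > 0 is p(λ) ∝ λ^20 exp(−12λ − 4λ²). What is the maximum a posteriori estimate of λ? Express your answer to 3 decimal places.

ℓ'(λ) = 20/λ − 12 − 8λ. Setting this to zero and multiplying by λ: 8λ² + 12λ − 20 = 0.
λ = (−12 + √(12² + 4·8·20)) / (2·8) = (−12 + √784) / 16 = (−12 + 28)/16 = 1.
ℓ''(λ) = −20/λ² − 8 < 0, confirming a maximum.

λ̂_MAP = 1.000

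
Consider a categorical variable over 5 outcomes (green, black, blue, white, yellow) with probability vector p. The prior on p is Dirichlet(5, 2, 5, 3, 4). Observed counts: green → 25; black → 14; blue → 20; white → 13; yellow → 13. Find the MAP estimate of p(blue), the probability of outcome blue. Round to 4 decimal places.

MAP estimate of p(blue) = 0.2424

The posterior is Dirichlet(αᵢ + nᵢ) = Dirichlet(30, 16, 25, 16, 17).
For a Dirichlet(a₁,…,a_K) with all aᵢ > 1, the mode has j-th component (aⱼ − 1)/(Σaᵢ − K).
Here Σaᵢ = 104 and K = 5, so p(blue) = (25 − 1)/(104 − 5) = 24/99 ≈ 0.2424.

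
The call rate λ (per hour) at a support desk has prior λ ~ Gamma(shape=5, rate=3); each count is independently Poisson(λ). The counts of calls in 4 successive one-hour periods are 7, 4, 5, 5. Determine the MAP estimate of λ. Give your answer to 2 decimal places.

λ̂_MAP = 3.57

Σxᵢ = 7+4+5+5 = 21, with n = 4.
Posterior ∝ λ^4e^(−3λ) · λ^21e^(−4λ) = λ^25e^(−7λ), i.e. Gamma(shape=26, rate=7).
The mode of a Gamma(a, b) with a ≥ 1 (shape–rate) is (a−1)/b = 25/7 ≈ 3.57.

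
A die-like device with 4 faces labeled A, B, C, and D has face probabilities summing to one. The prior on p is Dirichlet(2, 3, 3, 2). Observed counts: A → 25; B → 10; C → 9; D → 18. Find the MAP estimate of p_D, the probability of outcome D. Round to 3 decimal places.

The posterior is Dirichlet(αᵢ + nᵢ) = Dirichlet(27, 13, 12, 20).
For a Dirichlet(a₁,…,a_K) with all aᵢ > 1, the mode has j-th component (aⱼ − 1)/(Σaᵢ − K).
Here Σaᵢ = 72 and K = 4, so p_D = (20 − 1)/(72 − 4) = 19/68 ≈ 0.279.

MAP estimate of p_D = 0.279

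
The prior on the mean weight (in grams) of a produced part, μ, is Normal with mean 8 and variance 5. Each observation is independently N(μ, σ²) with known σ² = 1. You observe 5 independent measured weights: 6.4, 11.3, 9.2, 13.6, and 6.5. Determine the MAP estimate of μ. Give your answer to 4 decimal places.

μ̂_MAP = 9.3462

n = 5; x̄ = (6.4 + 11.3 + 9.2 + 13.6 + 6.5)/5 = 47/5 = 9.4.
For a Normal prior and Normal likelihood with known variance, the posterior is Normal; its mode equals its mean, the precision-weighted average.
Prior precision 1/σ₀² = 1/5 = 0.2; data precision n/σ² = 5/1 = 5.
μ̂ = (0.2·8 + 5·9.4) / (0.2 + 5) = 48.6/5.2 = 243/26 ≈ 9.3462.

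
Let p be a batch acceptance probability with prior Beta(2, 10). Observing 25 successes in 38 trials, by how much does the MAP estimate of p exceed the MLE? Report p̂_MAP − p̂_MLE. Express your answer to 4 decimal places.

Posterior is Beta(27, 23); MAP = (27−1)/(50−2) = 26/48 ≈ 0.54167.
MLE ignores the prior: p̂_MLE = k/n = 25/38 ≈ 0.65789.
Difference = 26/48 − 25/38 = -53/456 ≈ -0.1162.

MAP − MLE = -0.1162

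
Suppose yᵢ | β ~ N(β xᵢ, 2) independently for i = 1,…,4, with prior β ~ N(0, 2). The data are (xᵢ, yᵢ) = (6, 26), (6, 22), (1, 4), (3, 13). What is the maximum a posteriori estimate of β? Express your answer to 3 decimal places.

β̂_MAP = 3.988

log p(β | y) = −Σ(yᵢ − βxᵢ)²/(2·2) − β²/(2·2) + const.
Setting the derivative to zero: Σxᵢ(yᵢ − βxᵢ)/2 − β/2 = 0, so β = Σxᵢyᵢ / (Σxᵢ² + σ²/τ²).
Σxᵢyᵢ = 6·26 + 6·22 + 1·4 + 3·13 = 331; Σxᵢ² = 82; σ²/τ² = 1.
β̂_MAP = 331 / (82 + 1) = 331/83 ≈ 3.988.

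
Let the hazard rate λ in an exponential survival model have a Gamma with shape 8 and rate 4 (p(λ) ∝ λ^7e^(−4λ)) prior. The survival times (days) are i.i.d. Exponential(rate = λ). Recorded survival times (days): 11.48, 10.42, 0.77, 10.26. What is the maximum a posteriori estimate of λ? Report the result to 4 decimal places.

λ̂_MAP = 0.2979

The Exponential(rate=λ) likelihood is ∝ λ^n e^(−λΣtᵢ). Here n = 4 and Σtᵢ = 11.48 + 10.42 + 0.77 + 10.26 = 32.93.
Posterior ∝ λ^7e^(−4λ) · λ^4e^(−32.93λ) = λ^11e^(−36.93λ), i.e. Gamma(12, 36.93).
Mode = (a−1)/b = 11/36.93 ≈ 0.2979.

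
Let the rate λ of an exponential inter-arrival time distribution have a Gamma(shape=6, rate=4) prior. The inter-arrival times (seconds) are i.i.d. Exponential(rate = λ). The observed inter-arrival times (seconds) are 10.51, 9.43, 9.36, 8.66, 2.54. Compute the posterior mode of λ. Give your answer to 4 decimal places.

λ̂_MAP = 0.2247

The Exponential(rate=λ) likelihood is ∝ λ^n e^(−λΣtᵢ). Here n = 5 and Σtᵢ = 10.51 + 9.43 + 9.36 + 8.66 + 2.54 = 40.50.
Posterior ∝ λ^5e^(−4λ) · λ^5e^(−40.50λ) = λ^10e^(−44.50λ), i.e. Gamma(11, 44.50).
Mode = (a−1)/b = 10/44.50 ≈ 0.2247.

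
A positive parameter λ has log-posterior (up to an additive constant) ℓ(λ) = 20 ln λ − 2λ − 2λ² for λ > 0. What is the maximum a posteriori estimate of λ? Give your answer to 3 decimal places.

ℓ'(λ) = 20/λ − 2 − 4λ. Setting this to zero and multiplying by λ: 4λ² + 2λ − 20 = 0.
λ = (−2 + √(2² + 4·4·20)) / (2·4) = (−2 + √324) / 8 = (−2 + 18)/8 = 2.
ℓ''(λ) = −20/λ² − 4 < 0, confirming a maximum.

λ̂_MAP = 2.000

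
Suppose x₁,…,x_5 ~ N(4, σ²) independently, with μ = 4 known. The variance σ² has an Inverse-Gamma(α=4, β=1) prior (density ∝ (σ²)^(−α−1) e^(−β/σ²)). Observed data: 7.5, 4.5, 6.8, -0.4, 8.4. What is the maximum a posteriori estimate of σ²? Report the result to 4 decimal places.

Sum of squared deviations about the known mean: SS = (7.5−4)² + (4.5−4)² + (6.8−4)² + (-0.4−4)² + (8.4−4)² = 59.06.
The Normal likelihood contributes (σ²)^(−n/2) exp(−SS/(2σ²)), so the posterior is Inverse-Gamma(α + n/2, β + SS/2) = Inverse-Gamma(6.5, 30.53).
The mode of Inverse-Gamma(a, b) is b/(a+1) = 30.53/7.5 ≈ 4.0707.

σ̂²_MAP = 4.0707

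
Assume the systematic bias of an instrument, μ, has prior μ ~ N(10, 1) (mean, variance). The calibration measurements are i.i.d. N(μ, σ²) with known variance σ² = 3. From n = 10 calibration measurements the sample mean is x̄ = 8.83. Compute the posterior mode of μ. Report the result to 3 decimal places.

μ̂_MAP = 9.100

n = 10, x̄ = 8.83.
For a Normal prior and Normal likelihood with known variance, the posterior is Normal; its mode equals its mean, the precision-weighted average.
Prior precision 1/σ₀² = 1/1 = 1; data precision n/σ² = 10/3.
μ̂ = (1·10 + (10/3)·8.83) / (1 + 10/3) = (1183/30)/(13/3) = 9.100.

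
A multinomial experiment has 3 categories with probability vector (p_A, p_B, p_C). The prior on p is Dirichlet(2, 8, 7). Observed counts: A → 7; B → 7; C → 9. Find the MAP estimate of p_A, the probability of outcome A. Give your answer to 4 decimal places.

MAP estimate of p_A = 0.2162

The posterior is Dirichlet(αᵢ + nᵢ) = Dirichlet(9, 15, 16).
For a Dirichlet(a₁,…,a_K) with all aᵢ > 1, the mode has j-th component (aⱼ − 1)/(Σaᵢ − K).
Here Σaᵢ = 40 and K = 3, so p_A = (9 − 1)/(40 − 3) = 8/37 ≈ 0.2162.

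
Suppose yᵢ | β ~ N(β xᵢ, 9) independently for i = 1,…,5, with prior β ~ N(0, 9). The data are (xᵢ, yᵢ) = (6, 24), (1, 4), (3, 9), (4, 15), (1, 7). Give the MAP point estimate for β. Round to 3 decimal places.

β̂_MAP = 3.781

log p(β | y) = −Σ(yᵢ − βxᵢ)²/(2·9) − β²/(2·9) + const.
Setting the derivative to zero: Σxᵢ(yᵢ − βxᵢ)/9 − β/9 = 0, so β = Σxᵢyᵢ / (Σxᵢ² + σ²/τ²).
Σxᵢyᵢ = 6·24 + 1·4 + 3·9 + 4·15 + 1·7 = 242; Σxᵢ² = 63; σ²/τ² = 1.
β̂_MAP = 242 / (63 + 1) = 242/64 ≈ 3.781.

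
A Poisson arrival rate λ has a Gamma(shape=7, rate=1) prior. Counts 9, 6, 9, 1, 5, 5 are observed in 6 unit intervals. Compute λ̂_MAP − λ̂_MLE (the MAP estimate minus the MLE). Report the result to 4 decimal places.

MAP − MLE = 0.0238

Σxᵢ = 35. Posterior is Gamma(42, 7); MAP = (42−1)/7 = 41/7 ≈ 5.85714.
MLE = x̄ = 35/6 ≈ 5.83333.
Difference = 41/7 − 35/6 = 1/42 ≈ 0.0238.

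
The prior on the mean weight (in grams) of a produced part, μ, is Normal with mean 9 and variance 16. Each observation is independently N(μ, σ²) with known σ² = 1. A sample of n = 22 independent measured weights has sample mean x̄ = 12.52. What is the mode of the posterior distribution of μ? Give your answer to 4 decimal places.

μ̂_MAP = 12.5100

n = 22, x̄ = 12.52.
For a Normal prior and Normal likelihood with known variance, the posterior is Normal; its mode equals its mean, the precision-weighted average.
Prior precision 1/σ₀² = 1/16 = 0.0625; data precision n/σ² = 22/1 = 22.
μ̂ = (0.0625·9 + 22·12.52) / (0.0625 + 22) = 276.0025/22.0625 = 110401/8825 ≈ 12.5100.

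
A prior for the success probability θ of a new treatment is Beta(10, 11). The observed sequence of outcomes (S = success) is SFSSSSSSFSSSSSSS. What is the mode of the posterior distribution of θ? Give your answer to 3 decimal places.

Prior: Beta(10, 11).
Data: 14 successes in 16 trials (from the sequence). The binomial likelihood contributes θ^14(1−θ)^2, so the posterior is Beta(10+14, 11+2) = Beta(24, 13).
For Beta(a, b) with a, b > 1 the mode is (a−1)/(a+b−2) = 23/35 ≈ 0.657.

θ̂_MAP = 0.657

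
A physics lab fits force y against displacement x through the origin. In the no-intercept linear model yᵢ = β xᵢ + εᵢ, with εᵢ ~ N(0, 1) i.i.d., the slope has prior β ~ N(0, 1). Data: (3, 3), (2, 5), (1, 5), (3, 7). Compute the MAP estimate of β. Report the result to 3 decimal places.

log p(β | y) = −Σ(yᵢ − βxᵢ)²/(2·1) − β²/(2·1) + const.
Setting the derivative to zero: Σxᵢ(yᵢ − βxᵢ)/1 − β/1 = 0, so β = Σxᵢyᵢ / (Σxᵢ² + σ²/τ²).
Σxᵢyᵢ = 3·3 + 2·5 + 1·5 + 3·7 = 45; Σxᵢ² = 23; σ²/τ² = 1.
β̂_MAP = 45 / (23 + 1) = 45/24 ≈ 1.875.

β̂_MAP = 1.875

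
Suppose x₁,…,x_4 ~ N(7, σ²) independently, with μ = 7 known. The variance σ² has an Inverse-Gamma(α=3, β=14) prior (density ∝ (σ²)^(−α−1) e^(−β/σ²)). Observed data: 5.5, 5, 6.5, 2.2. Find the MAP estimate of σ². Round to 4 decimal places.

σ̂²_MAP = 4.7950

Sum of squared deviations about the known mean: SS = (5.5−7)² + (5−7)² + (6.5−7)² + (2.2−7)² = 29.54.
The Normal likelihood contributes (σ²)^(−n/2) exp(−SS/(2σ²)), so the posterior is Inverse-Gamma(α + n/2, β + SS/2) = Inverse-Gamma(5, 28.77).
The mode of Inverse-Gamma(a, b) is b/(a+1) = 28.77/6 ≈ 4.7950.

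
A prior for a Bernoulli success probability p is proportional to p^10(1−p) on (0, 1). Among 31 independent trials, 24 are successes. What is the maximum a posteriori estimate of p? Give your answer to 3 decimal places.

The prior density ∝ p^10(1−p)^1 is the kernel of Beta(11, 2).
Data: 24 successes in 31 trials. The binomial likelihood contributes p^24(1−p)^7, so the posterior is Beta(11+24, 2+7) = Beta(35, 9).
For Beta(a, b) with a, b > 1 the mode is (a−1)/(a+b−2) = 34/42 ≈ 0.810.

p̂_MAP = 0.810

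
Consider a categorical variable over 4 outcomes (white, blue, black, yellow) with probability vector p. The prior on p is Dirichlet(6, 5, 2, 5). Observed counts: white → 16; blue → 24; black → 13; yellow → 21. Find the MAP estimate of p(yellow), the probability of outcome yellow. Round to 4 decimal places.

The posterior is Dirichlet(αᵢ + nᵢ) = Dirichlet(22, 29, 15, 26).
For a Dirichlet(a₁,…,a_K) with all aᵢ > 1, the mode has j-th component (aⱼ − 1)/(Σaᵢ − K).
Here Σaᵢ = 92 and K = 4, so p(yellow) = (26 − 1)/(92 − 4) = 25/88 ≈ 0.2841.

MAP estimate of p(yellow) = 0.2841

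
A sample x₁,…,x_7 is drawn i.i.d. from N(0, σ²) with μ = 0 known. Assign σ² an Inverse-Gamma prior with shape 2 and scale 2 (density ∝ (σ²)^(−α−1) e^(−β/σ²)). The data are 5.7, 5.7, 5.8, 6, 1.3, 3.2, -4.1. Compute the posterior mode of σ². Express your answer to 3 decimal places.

Sum of squared deviations about the known mean: SS = (5.7−0)² + (5.7−0)² + (5.8−0)² + (6−0)² + (1.3−0)² + (3.2−0)² + (-4.1−0)² = 163.36.
The Normal likelihood contributes (σ²)^(−n/2) exp(−SS/(2σ²)), so the posterior is Inverse-Gamma(α + n/2, β + SS/2) = Inverse-Gamma(5.5, 83.68).
The mode of Inverse-Gamma(a, b) is b/(a+1) = 83.68/6.5 ≈ 12.874.

σ̂²_MAP = 12.874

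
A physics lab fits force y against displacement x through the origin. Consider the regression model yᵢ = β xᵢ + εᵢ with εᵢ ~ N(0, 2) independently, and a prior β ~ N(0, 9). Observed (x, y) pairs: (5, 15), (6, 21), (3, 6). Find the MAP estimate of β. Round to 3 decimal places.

log p(β | y) = −Σ(yᵢ − βxᵢ)²/(2·2) − β²/(2·9) + const.
Setting the derivative to zero: Σxᵢ(yᵢ − βxᵢ)/2 − β/9 = 0, so β = Σxᵢyᵢ / (Σxᵢ² + σ²/τ²).
Σxᵢyᵢ = 5·15 + 6·21 + 3·6 = 219; Σxᵢ² = 70; σ²/τ² = 2/9.
β̂_MAP = 219 / (70 + 2/9) = 219/(632/9) = 1971/632 ≈ 3.119.

β̂_MAP = 3.119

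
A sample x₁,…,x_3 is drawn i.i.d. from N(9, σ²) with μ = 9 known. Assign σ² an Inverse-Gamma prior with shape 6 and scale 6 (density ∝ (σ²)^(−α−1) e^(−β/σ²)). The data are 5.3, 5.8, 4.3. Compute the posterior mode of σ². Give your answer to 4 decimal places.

σ̂²_MAP = 3.4129

Sum of squared deviations about the known mean: SS = (5.3−9)² + (5.8−9)² + (4.3−9)² = 46.02.
The Normal likelihood contributes (σ²)^(−n/2) exp(−SS/(2σ²)), so the posterior is Inverse-Gamma(α + n/2, β + SS/2) = Inverse-Gamma(7.5, 29.01).
The mode of Inverse-Gamma(a, b) is b/(a+1) = 29.01/8.5 ≈ 3.4129.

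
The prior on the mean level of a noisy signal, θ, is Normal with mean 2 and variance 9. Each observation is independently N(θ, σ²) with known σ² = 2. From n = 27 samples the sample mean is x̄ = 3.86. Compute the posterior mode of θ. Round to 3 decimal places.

θ̂_MAP = 3.845

n = 27, x̄ = 3.86.
For a Normal prior and Normal likelihood with known variance, the posterior is Normal; its mode equals its mean, the precision-weighted average.
Prior precision 1/σ₀² = 1/9; data precision n/σ² = 27/2 = 13.5.
θ̂ = ((1/9)·2 + 13.5·3.86) / (1/9 + 13.5) = (47099/900)/(245/18) = 47099/12250 ≈ 3.845.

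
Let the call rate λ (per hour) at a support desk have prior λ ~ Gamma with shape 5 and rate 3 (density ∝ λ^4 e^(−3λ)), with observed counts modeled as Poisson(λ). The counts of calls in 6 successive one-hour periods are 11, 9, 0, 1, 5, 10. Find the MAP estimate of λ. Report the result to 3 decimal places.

Σxᵢ = 11+9+0+1+5+10 = 36, with n = 6.
Posterior ∝ λ^4e^(−3λ) · λ^36e^(−6λ) = λ^40e^(−9λ), i.e. Gamma(shape=41, rate=9).
The mode of a Gamma(a, b) with a ≥ 1 (shape–rate) is (a−1)/b = 40/9 ≈ 4.444.

λ̂_MAP = 4.444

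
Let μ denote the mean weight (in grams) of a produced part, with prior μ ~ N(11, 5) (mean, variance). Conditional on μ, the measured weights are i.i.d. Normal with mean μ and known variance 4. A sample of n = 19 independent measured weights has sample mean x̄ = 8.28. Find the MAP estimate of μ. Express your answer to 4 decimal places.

μ̂_MAP = 8.3899

n = 19, x̄ = 8.28.
For a Normal prior and Normal likelihood with known variance, the posterior is Normal; its mode equals its mean, the precision-weighted average.
Prior precision 1/σ₀² = 1/5 = 0.2; data precision n/σ² = 19/4 = 4.75.
μ̂ = (0.2·11 + 4.75·8.28) / (0.2 + 4.75) = 41.53/4.95 = 4153/495 ≈ 8.3899.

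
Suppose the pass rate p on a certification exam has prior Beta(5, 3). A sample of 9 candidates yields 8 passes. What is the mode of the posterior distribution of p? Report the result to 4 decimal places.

Prior: Beta(5, 3).
Data: 8 successes in 9 trials. The binomial likelihood contributes p^8(1−p)^1, so the posterior is Beta(5+8, 3+1) = Beta(13, 4).
For Beta(a, b) with a, b > 1 the mode is (a−1)/(a+b−2) = 12/15 ≈ 0.8000.

p̂_MAP = 0.8000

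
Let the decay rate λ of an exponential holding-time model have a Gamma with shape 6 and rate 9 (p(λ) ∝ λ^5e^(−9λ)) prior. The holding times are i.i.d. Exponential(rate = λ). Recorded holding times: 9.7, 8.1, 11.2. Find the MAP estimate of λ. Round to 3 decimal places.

λ̂_MAP = 0.211

The Exponential(rate=λ) likelihood is ∝ λ^n e^(−λΣtᵢ). Here n = 3 and Σtᵢ = 9.7 + 8.1 + 11.2 = 29.
Posterior ∝ λ^5e^(−9λ) · λ^3e^(−29λ) = λ^8e^(−38λ), i.e. Gamma(9, 38).
Mode = (a−1)/b = 8/38 ≈ 0.211.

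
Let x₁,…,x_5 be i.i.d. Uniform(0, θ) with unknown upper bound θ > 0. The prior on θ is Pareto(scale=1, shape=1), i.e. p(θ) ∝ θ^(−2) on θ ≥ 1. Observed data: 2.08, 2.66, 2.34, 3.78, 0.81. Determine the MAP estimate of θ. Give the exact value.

The Uniform(0, θ) likelihood is θ^(−n) for θ ≥ max(xᵢ), zero otherwise. Here max(xᵢ) = 3.78.
Posterior ∝ θ^(−2) · θ^(−5) = θ^(−7) on θ ≥ max(1, 3.78) = 3.78.
This density is strictly decreasing in θ, so the posterior mode lies at the lower boundary of the support.

θ̂_MAP = 3.78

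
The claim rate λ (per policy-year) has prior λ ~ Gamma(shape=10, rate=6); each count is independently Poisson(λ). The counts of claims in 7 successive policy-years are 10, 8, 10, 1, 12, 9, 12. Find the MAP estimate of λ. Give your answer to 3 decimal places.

Σxᵢ = 10+8+10+1+12+9+12 = 62, with n = 7.
Posterior ∝ λ^9e^(−6λ) · λ^62e^(−7λ) = λ^71e^(−13λ), i.e. Gamma(shape=72, rate=13).
The mode of a Gamma(a, b) with a ≥ 1 (shape–rate) is (a−1)/b = 71/13 ≈ 5.462.

λ̂_MAP = 5.462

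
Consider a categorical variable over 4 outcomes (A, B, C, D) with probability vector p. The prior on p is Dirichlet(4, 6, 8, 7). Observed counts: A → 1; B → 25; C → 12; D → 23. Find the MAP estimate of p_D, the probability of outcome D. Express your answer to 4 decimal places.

MAP estimate of p_D = 0.3537

The posterior is Dirichlet(αᵢ + nᵢ) = Dirichlet(5, 31, 20, 30).
For a Dirichlet(a₁,…,a_K) with all aᵢ > 1, the mode has j-th component (aⱼ − 1)/(Σaᵢ − K).
Here Σaᵢ = 86 and K = 4, so p_D = (30 − 1)/(86 − 4) = 29/82 ≈ 0.3537.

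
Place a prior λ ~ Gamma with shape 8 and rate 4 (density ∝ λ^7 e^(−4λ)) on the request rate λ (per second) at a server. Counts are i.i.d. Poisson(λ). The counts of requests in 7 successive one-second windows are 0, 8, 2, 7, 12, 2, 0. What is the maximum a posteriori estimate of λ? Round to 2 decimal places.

Σxᵢ = 0+8+2+7+12+2+0 = 31, with n = 7.
Posterior ∝ λ^7e^(−4λ) · λ^31e^(−7λ) = λ^38e^(−11λ), i.e. Gamma(shape=39, rate=11).
The mode of a Gamma(a, b) with a ≥ 1 (shape–rate) is (a−1)/b = 38/11 ≈ 3.45.

λ̂_MAP = 3.45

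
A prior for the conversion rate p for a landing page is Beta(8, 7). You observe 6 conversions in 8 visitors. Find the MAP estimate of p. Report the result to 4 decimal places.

Prior: Beta(8, 7).
Data: 6 successes in 8 trials. The binomial likelihood contributes p^6(1−p)^2, so the posterior is Beta(8+6, 7+2) = Beta(14, 9).
For Beta(a, b) with a, b > 1 the mode is (a−1)/(a+b−2) = 13/21 ≈ 0.6190.

p̂_MAP = 0.6190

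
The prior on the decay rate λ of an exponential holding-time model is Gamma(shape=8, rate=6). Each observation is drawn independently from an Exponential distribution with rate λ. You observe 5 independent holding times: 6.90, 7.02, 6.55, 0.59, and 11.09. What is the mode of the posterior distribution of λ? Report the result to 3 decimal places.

λ̂_MAP = 0.315

The Exponential(rate=λ) likelihood is ∝ λ^n e^(−λΣtᵢ). Here n = 5 and Σtᵢ = 6.90 + 7.02 + 6.55 + 0.59 + 11.09 = 32.15.
Posterior ∝ λ^7e^(−6λ) · λ^5e^(−32.15λ) = λ^12e^(−38.15λ), i.e. Gamma(13, 38.15).
Mode = (a−1)/b = 12/38.15 ≈ 0.315.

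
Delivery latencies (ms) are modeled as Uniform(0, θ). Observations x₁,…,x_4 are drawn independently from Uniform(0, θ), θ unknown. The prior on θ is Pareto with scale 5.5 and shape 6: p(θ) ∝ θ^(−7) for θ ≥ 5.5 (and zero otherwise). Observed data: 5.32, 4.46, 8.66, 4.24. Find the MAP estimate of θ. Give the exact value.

θ̂_MAP = 8.66

The Uniform(0, θ) likelihood is θ^(−n) for θ ≥ max(xᵢ), zero otherwise. Here max(xᵢ) = 8.66.
Posterior ∝ θ^(−7) · θ^(−4) = θ^(−11) on θ ≥ max(5.5, 8.66) = 8.66.
This density is strictly decreasing in θ, so the posterior mode lies at the lower boundary of the support.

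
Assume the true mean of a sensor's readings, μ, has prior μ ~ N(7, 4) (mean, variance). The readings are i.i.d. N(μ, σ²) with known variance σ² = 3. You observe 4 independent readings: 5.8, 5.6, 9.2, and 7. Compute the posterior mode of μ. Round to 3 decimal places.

n = 4; x̄ = (5.8 + 5.6 + 9.2 + 7)/4 = 27.6/4 = 6.9.
For a Normal prior and Normal likelihood with known variance, the posterior is Normal; its mode equals its mean, the precision-weighted average.
Prior precision 1/σ₀² = 1/4 = 0.25; data precision n/σ² = 4/3.
μ̂ = (0.25·7 + (4/3)·6.9) / (0.25 + 4/3) = 10.95/(19/12) = 657/95 ≈ 6.916.

μ̂_MAP = 6.916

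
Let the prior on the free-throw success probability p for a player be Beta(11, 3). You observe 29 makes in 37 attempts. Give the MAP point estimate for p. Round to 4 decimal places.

Prior: Beta(11, 3).
Data: 29 successes in 37 trials. The binomial likelihood contributes p^29(1−p)^8, so the posterior is Beta(11+29, 3+8) = Beta(40, 11).
For Beta(a, b) with a, b > 1 the mode is (a−1)/(a+b−2) = 39/49 ≈ 0.7959.

p̂_MAP = 0.7959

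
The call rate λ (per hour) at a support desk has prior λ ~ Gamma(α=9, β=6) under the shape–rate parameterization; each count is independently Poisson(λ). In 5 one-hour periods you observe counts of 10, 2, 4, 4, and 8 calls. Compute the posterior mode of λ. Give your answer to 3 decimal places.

λ̂_MAP = 3.273

Σxᵢ = 10+2+4+4+8 = 28, with n = 5.
Posterior ∝ λ^8e^(−6λ) · λ^28e^(−5λ) = λ^36e^(−11λ), i.e. Gamma(shape=37, rate=11).
The mode of a Gamma(a, b) with a ≥ 1 (shape–rate) is (a−1)/b = 36/11 ≈ 3.273.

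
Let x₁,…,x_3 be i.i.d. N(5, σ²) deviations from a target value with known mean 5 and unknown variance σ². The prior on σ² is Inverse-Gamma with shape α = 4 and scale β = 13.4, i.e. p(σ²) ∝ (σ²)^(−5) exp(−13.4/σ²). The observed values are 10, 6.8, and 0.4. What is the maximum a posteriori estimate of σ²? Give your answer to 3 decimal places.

σ̂²_MAP = 5.862

Sum of squared deviations about the known mean: SS = (10−5)² + (6.8−5)² + (0.4−5)² = 49.4.
The Normal likelihood contributes (σ²)^(−n/2) exp(−SS/(2σ²)), so the posterior is Inverse-Gamma(α + n/2, β + SS/2) = Inverse-Gamma(5.5, 38.1).
The mode of Inverse-Gamma(a, b) is b/(a+1) = 38.1/6.5 ≈ 5.862.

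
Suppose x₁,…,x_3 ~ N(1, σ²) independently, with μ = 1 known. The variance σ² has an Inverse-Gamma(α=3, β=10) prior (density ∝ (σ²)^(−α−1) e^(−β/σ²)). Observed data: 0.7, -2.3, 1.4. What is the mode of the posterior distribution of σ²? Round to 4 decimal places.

Sum of squared deviations about the known mean: SS = (0.7−1)² + (-2.3−1)² + (1.4−1)² = 11.14.
The Normal likelihood contributes (σ²)^(−n/2) exp(−SS/(2σ²)), so the posterior is Inverse-Gamma(α + n/2, β + SS/2) = Inverse-Gamma(4.5, 15.57).
The mode of Inverse-Gamma(a, b) is b/(a+1) = 15.57/5.5 ≈ 2.8309.

σ̂²_MAP = 2.8309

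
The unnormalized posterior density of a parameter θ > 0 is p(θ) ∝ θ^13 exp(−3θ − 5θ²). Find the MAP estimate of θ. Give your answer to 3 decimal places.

ℓ'(θ) = 13/θ − 3 − 10θ. Setting this to zero and multiplying by θ: 10θ² + 3θ − 13 = 0.
θ = (−3 + √(3² + 4·10·13)) / (2·10) = (−3 + √529) / 20 = (−3 + 23)/20 = 1.
ℓ''(θ) = −13/θ² − 10 < 0, confirming a maximum.

θ̂_MAP = 1.000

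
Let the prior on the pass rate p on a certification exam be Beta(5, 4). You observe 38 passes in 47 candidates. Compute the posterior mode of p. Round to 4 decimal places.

Prior: Beta(5, 4).
Data: 38 successes in 47 trials. The binomial likelihood contributes p^38(1−p)^9, so the posterior is Beta(5+38, 4+9) = Beta(43, 13).
For Beta(a, b) with a, b > 1 the mode is (a−1)/(a+b−2) = 42/54 ≈ 0.7778.

p̂_MAP = 0.7778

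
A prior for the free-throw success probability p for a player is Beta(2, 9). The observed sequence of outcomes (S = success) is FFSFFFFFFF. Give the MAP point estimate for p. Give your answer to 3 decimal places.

Prior: Beta(2, 9).
Data: 1 success in 10 trials (from the sequence). The binomial likelihood contributes p(1−p)^9, so the posterior is Beta(2+1, 9+9) = Beta(3, 18).
For Beta(a, b) with a, b > 1 the mode is (a−1)/(a+b−2) = 2/19 ≈ 0.105.

p̂_MAP = 0.105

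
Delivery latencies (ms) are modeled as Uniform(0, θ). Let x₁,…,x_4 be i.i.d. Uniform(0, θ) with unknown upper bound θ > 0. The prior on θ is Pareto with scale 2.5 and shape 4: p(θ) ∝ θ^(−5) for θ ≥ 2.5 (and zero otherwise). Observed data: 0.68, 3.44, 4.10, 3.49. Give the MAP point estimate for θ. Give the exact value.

θ̂_MAP = 4.10

The Uniform(0, θ) likelihood is θ^(−n) for θ ≥ max(xᵢ), zero otherwise. Here max(xᵢ) = 4.10.
Posterior ∝ θ^(−5) · θ^(−4) = θ^(−9) on θ ≥ max(2.5, 4.10) = 4.10.
This density is strictly decreasing in θ, so the posterior mode lies at the lower boundary of the support.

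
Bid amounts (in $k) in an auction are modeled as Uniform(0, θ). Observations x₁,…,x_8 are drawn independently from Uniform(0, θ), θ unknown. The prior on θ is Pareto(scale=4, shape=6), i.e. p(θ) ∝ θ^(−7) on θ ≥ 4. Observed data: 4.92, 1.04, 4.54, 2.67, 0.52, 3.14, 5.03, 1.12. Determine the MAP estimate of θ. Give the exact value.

The Uniform(0, θ) likelihood is θ^(−n) for θ ≥ max(xᵢ), zero otherwise. Here max(xᵢ) = 5.03.
Posterior ∝ θ^(−7) · θ^(−8) = θ^(−15) on θ ≥ max(4, 5.03) = 5.03.
This density is strictly decreasing in θ, so the posterior mode lies at the lower boundary of the support.

θ̂_MAP = 5.03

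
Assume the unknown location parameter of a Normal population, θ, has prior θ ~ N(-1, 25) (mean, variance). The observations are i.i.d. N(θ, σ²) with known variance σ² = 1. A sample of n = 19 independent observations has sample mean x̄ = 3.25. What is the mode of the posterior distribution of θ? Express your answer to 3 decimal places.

n = 19, x̄ = 3.25.
For a Normal prior and Normal likelihood with known variance, the posterior is Normal; its mode equals its mean, the precision-weighted average.
Prior precision 1/σ₀² = 1/25 = 0.04; data precision n/σ² = 19/1 = 19.
θ̂ = (0.04·(-1) + 19·3.25) / (0.04 + 19) = 61.71/19.04 = 363/112 ≈ 3.241.

θ̂_MAP = 3.241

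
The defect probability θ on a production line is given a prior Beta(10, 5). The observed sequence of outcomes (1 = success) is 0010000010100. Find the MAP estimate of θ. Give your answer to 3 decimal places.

θ̂_MAP = 0.462

Prior: Beta(10, 5).
Data: 3 successes in 13 trials (from the sequence). The binomial likelihood contributes θ^3(1−θ)^10, so the posterior is Beta(10+3, 5+10) = Beta(13, 15).
For Beta(a, b) with a, b > 1 the mode is (a−1)/(a+b−2) = 12/26 ≈ 0.462.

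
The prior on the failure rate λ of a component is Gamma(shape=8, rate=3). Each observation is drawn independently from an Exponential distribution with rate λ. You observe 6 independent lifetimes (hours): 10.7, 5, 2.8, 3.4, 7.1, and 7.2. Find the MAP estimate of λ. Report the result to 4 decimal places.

λ̂_MAP = 0.3316

The Exponential(rate=λ) likelihood is ∝ λ^n e^(−λΣtᵢ). Here n = 6 and Σtᵢ = 10.7 + 5 + 2.8 + 3.4 + 7.1 + 7.2 = 36.2.
Posterior ∝ λ^7e^(−3λ) · λ^6e^(−36.2λ) = λ^13e^(−39.2λ), i.e. Gamma(14, 39.2).
Mode = (a−1)/b = 13/39.2 ≈ 0.3316.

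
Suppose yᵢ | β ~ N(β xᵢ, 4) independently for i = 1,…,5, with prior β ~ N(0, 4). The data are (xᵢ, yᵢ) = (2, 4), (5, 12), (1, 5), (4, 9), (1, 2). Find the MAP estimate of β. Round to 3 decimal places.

β̂_MAP = 2.313

log p(β | y) = −Σ(yᵢ − βxᵢ)²/(2·4) − β²/(2·4) + const.
Setting the derivative to zero: Σxᵢ(yᵢ − βxᵢ)/4 − β/4 = 0, so β = Σxᵢyᵢ / (Σxᵢ² + σ²/τ²).
Σxᵢyᵢ = 2·4 + 5·12 + 1·5 + 4·9 + 1·2 = 111; Σxᵢ² = 47; σ²/τ² = 1.
β̂_MAP = 111 / (47 + 1) = 111/48 ≈ 2.313.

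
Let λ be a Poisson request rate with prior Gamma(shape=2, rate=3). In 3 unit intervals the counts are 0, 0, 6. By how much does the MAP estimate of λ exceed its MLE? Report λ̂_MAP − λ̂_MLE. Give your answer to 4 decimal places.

MAP − MLE = -0.8333

Σxᵢ = 6. Posterior is Gamma(8, 6); MAP = (8−1)/6 = 7/6 ≈ 1.16667.
MLE = x̄ = 6/3 ≈ 2.00000.
Difference = 7/6 − 6/3 = -5/6 ≈ -0.8333.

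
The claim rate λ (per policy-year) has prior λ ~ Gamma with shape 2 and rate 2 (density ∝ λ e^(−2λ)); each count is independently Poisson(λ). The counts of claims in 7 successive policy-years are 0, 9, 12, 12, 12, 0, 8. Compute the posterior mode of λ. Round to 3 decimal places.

Σxᵢ = 0+9+12+12+12+0+8 = 53, with n = 7.
Posterior ∝ λe^(−2λ) · λ^53e^(−7λ) = λ^54e^(−9λ), i.e. Gamma(shape=55, rate=9).
The mode of a Gamma(a, b) with a ≥ 1 (shape–rate) is (a−1)/b = 54/9 ≈ 6.000.

λ̂_MAP = 6.000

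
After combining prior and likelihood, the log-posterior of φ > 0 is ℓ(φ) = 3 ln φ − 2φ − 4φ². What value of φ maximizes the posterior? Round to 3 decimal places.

φ̂_MAP = 0.500

ℓ'(φ) = 3/φ − 2 − 8φ. Setting this to zero and multiplying by φ: 8φ² + 2φ − 3 = 0.
φ = (−2 + √(2² + 4·8·3)) / (2·8) = (−2 + √100) / 16 = (−2 + 10)/16 = 1/2.
ℓ''(φ) = −3/φ² − 8 < 0, confirming a maximum.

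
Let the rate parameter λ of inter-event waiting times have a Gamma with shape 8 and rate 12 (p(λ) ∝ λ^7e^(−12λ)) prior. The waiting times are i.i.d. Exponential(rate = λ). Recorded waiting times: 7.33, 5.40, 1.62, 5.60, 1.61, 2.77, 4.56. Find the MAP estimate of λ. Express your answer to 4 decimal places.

The Exponential(rate=λ) likelihood is ∝ λ^n e^(−λΣtᵢ). Here n = 7 and Σtᵢ = 7.33 + 5.40 + 1.62 + 5.60 + 1.61 + 2.77 + 4.56 = 28.89.
Posterior ∝ λ^7e^(−12λ) · λ^7e^(−28.89λ) = λ^14e^(−40.89λ), i.e. Gamma(15, 40.89).
Mode = (a−1)/b = 14/40.89 ≈ 0.3424.

λ̂_MAP = 0.3424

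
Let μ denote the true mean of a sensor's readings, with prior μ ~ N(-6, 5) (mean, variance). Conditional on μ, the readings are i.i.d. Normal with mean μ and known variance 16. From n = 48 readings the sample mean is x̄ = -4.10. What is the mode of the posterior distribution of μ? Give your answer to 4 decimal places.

μ̂_MAP = -4.2188

n = 48, x̄ = -4.10.
For a Normal prior and Normal likelihood with known variance, the posterior is Normal; its mode equals its mean, the precision-weighted average.
Prior precision 1/σ₀² = 1/5 = 0.2; data precision n/σ² = 48/16 = 3.
μ̂ = (0.2·(-6) + 3·(-4.1)) / (0.2 + 3) = (-13.5)/3.2 = -4.21875 ≈ -4.2188.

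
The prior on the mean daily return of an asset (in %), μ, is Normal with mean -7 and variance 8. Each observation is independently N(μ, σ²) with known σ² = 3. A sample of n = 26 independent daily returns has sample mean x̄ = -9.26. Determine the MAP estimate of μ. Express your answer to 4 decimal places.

n = 26, x̄ = -9.26.
For a Normal prior and Normal likelihood with known variance, the posterior is Normal; its mode equals its mean, the precision-weighted average.
Prior precision 1/σ₀² = 1/8 = 0.125; data precision n/σ² = 26/3.
μ̂ = (0.125·(-7) + (26/3)·(-9.26)) / (0.125 + 26/3) = (-48677/600)/(211/24) = -48677/5275 ≈ -9.2279.

μ̂_MAP = -9.2279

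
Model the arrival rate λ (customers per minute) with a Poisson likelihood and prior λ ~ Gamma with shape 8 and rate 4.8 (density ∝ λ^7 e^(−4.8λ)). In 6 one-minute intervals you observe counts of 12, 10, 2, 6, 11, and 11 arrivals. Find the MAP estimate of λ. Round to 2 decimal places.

Σxᵢ = 12+10+2+6+11+11 = 52, with n = 6.
Posterior ∝ λ^7e^(−4.8λ) · λ^52e^(−6λ) = λ^59e^(−10.8λ), i.e. Gamma(shape=60, rate=10.8).
The mode of a Gamma(a, b) with a ≥ 1 (shape–rate) is (a−1)/b = 59/10.8 ≈ 5.46.

λ̂_MAP = 5.46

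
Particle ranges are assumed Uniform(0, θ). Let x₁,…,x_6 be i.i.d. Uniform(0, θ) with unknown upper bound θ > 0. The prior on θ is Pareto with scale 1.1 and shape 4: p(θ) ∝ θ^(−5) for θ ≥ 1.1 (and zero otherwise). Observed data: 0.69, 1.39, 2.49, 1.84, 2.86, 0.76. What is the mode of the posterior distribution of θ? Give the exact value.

θ̂_MAP = 2.86

The Uniform(0, θ) likelihood is θ^(−n) for θ ≥ max(xᵢ), zero otherwise. Here max(xᵢ) = 2.86.
Posterior ∝ θ^(−5) · θ^(−6) = θ^(−11) on θ ≥ max(1.1, 2.86) = 2.86.
This density is strictly decreasing in θ, so the posterior mode lies at the lower boundary of the support.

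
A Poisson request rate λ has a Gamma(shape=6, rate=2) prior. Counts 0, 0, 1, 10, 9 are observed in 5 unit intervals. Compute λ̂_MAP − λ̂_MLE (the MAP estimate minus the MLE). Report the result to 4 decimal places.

Σxᵢ = 20. Posterior is Gamma(26, 7); MAP = (26−1)/7 = 25/7 ≈ 3.57143.
MLE = x̄ = 20/5 ≈ 4.00000.
Difference = 25/7 − 20/5 = -3/7 ≈ -0.4286.

MAP − MLE = -0.4286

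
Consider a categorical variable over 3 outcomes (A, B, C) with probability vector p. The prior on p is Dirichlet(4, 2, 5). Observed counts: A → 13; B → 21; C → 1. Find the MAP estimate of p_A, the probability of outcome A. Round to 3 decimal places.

MAP estimate of p_A = 0.372

The posterior is Dirichlet(αᵢ + nᵢ) = Dirichlet(17, 23, 6).
For a Dirichlet(a₁,…,a_K) with all aᵢ > 1, the mode has j-th component (aⱼ − 1)/(Σaᵢ − K).
Here Σaᵢ = 46 and K = 3, so p_A = (17 − 1)/(46 − 3) = 16/43 ≈ 0.372.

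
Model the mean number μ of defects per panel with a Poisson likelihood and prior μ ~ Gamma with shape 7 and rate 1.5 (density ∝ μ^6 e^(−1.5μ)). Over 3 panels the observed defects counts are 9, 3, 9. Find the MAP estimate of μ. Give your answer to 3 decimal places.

μ̂_MAP = 6.000

Σxᵢ = 9+3+9 = 21, with n = 3.
Posterior ∝ μ^6e^(−1.5μ) · μ^21e^(−3μ) = μ^27e^(−4.5μ), i.e. Gamma(shape=28, rate=4.5).
The mode of a Gamma(a, b) with a ≥ 1 (shape–rate) is (a−1)/b = 27/4.5 ≈ 6.000.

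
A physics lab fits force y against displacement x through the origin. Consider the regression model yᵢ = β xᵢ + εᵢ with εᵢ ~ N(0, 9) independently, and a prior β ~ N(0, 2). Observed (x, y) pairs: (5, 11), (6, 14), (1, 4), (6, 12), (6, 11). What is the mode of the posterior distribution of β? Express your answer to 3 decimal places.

log p(β | y) = −Σ(yᵢ − βxᵢ)²/(2·9) − β²/(2·2) + const.
Setting the derivative to zero: Σxᵢ(yᵢ − βxᵢ)/9 − β/2 = 0, so β = Σxᵢyᵢ / (Σxᵢ² + σ²/τ²).
Σxᵢyᵢ = 5·11 + 6·14 + 1·4 + 6·12 + 6·11 = 281; Σxᵢ² = 134; σ²/τ² = 4.5.
β̂_MAP = 281 / (134 + 4.5) = 281/138.5 ≈ 2.029.

β̂_MAP = 2.029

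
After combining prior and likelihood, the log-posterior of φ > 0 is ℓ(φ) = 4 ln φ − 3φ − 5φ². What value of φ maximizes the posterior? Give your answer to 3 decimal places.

ℓ'(φ) = 4/φ − 3 − 10φ. Setting this to zero and multiplying by φ: 10φ² + 3φ − 4 = 0.
φ = (−3 + √(3² + 4·10·4)) / (2·10) = (−3 + √169) / 20 = (−3 + 13)/20 = 1/2.
ℓ''(φ) = −4/φ² − 10 < 0, confirming a maximum.

φ̂_MAP = 0.500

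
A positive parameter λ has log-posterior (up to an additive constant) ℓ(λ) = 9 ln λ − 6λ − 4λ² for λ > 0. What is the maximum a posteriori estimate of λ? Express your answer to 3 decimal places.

λ̂_MAP = 0.750

ℓ'(λ) = 9/λ − 6 − 8λ. Setting this to zero and multiplying by λ: 8λ² + 6λ − 9 = 0.
λ = (−6 + √(6² + 4·8·9)) / (2·8) = (−6 + √324) / 16 = (−6 + 18)/16 = 3/4.
ℓ''(λ) = −9/λ² − 8 < 0, confirming a maximum.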